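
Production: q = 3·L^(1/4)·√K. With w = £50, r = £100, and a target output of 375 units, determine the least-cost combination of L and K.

L* = 625, K* = 625

Cost minimization requires the marginal rate of technical substitution to equal the input-price ratio: MP_L/MP_K = w/r.
Here MP_L/MP_K = (1/4)·(K/L)/(1/2) = 0.5·(K/L). Setting this equal to 50/100 = 0.5 gives K = L.
Substituting into q = 375: 3·L^(1/4)·(L)^(1/2) = 375.
Solving, L = 625 and K = 625.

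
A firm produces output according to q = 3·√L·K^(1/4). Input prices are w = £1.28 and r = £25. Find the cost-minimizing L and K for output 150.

Cost minimization requires the marginal rate of technical substitution to equal the input-price ratio: MP_L/MP_K = w/r.
Here MP_L/MP_K = (1/2)·(K/L)/(1/4) = 2·(K/L). Setting this equal to 1.28/25 = 0.0512 gives K = 0.0256L.
Substituting into q = 150: 3·L^(1/2)·(0.0256L)^(1/4) = 150.
Solving, L = 625 and K = 16.

L* = 625, K* = 16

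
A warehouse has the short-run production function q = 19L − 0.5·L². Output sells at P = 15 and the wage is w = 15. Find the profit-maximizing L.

The marginal product of L is MP_L = 19 − L.
A price-taking firm hires until the value of the marginal product equals the wage: P·MP_L = w, so 15·(19 − L) = 15.
Then 19 − L = 1, giving L = 18.

L* = 18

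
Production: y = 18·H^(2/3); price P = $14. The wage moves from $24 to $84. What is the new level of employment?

From P·MP_H = w with MP_H = 12·H^(-1/3), the labor demand is H(w) = (168/w)^(3).
At w = 24: H = 343. At w = 84: H = 8.

H* = 8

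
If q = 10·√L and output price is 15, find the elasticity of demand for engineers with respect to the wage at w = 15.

ε = -2

MP_L = (1/2)·10·L^(-1/2), so P·MP_L = w gives 75·L^(-1/2) = w.
Solving, L(w) = (75/w)^(2). This is a constant-elasticity form: L ∝ w^(−2), so ε = −2.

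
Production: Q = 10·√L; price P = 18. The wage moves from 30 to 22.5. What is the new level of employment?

L* = 16

From P·MP_L = w with MP_L = 5·L^(-1/2), the labor demand is L(w) = (90/w)^(2).
At w = 30: L = 9. At w = 22.5: L = 16.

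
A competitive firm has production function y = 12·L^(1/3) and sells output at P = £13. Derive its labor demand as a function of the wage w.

MP_L = (1/3)·12·L^(-2/3) = 4·L^(-2/3).
Setting P·MP_L = w: 52·L^(-2/3) = w.
Solving for L: L^(-2/3) = w/52, so L = (52/w)^(3/2).

L(w) = (52/w)^(3/2)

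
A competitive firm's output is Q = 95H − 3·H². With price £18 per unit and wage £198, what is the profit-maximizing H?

The marginal product of H is MP_H = 95 − 6H.
A price-taking firm hires until the value of the marginal product equals the wage: P·MP_H = w, so 18·(95 − 6H) = 198.
Then 95 − 6H = 11, giving H = 14.

H* = 14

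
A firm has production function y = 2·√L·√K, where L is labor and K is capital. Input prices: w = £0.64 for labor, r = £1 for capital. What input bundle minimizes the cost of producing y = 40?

L* = 25, K* = 16

Cost minimization requires the marginal rate of technical substitution to equal the input-price ratio: MP_L/MP_K = w/r.
Here MP_L/MP_K = (1/2)·(K/L)/(1/2) = (K/L). Setting this equal to 0.64/1 = 0.64 gives K = 0.64L.
Substituting into y = 40: 2·L^(1/2)·(0.64L)^(1/2) = 40.
Solving, L = 25 and K = 16.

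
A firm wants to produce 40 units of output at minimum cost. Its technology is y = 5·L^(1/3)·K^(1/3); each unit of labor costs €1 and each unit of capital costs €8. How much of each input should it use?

Cost minimization requires the marginal rate of technical substitution to equal the input-price ratio: MP_L/MP_K = w/r.
Here MP_L/MP_K = (1/3)·(K/L)/(1/3) = (K/L). Setting this equal to 1/8 = 0.125 gives K = 0.125L.
Substituting into y = 40: 5·L^(1/3)·(0.125L)^(1/3) = 40.
Solving, L = 64 and K = 8.

L* = 64, K* = 8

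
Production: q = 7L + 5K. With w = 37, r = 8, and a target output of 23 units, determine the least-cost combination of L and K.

The inputs are perfect substitutes, so the firm uses whichever has the lower cost per unit of output.
Cost per unit of output via L is w/7 = 37/7; via K it is r/5 = 1.6. K is cheaper.
Producing q = 23 with K alone: L = 0, K = 4.6.

L* = 0, K* = 4.6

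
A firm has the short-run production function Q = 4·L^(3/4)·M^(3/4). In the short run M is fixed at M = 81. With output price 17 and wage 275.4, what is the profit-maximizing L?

With M = 81, MP_L = (3/4)·4·L^(-1/4)·81^(3/4) = 81·L^(-1/4).
Profit maximization for a price taker requires P·MP_L = w: 17·81·L^(-1/4) = 275.4.
So L^(-1/4) = 0.2, which gives L = 625.

L* = 625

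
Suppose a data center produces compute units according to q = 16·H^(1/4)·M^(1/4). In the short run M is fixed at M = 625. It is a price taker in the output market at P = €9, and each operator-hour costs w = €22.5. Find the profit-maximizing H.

H* = 16

With M = 625, MP_H = (1/4)·16·H^(-3/4)·625^(1/4) = 20·H^(-3/4).
Profit maximization for a price taker requires P·MP_H = w: 9·20·H^(-3/4) = 22.5.
So H^(-3/4) = 0.125, which gives H = 16.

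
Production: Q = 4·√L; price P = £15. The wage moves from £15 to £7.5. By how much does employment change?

ΔL = 12

From P·MP_L = w with MP_L = 2·L^(-1/2), the labor demand is L(w) = (30/w)^(2).
At w = 15: L = 4. At w = 7.5: L = 16.
ΔL = 16 − 4 = 12.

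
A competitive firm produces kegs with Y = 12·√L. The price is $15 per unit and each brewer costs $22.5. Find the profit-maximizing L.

L* = 16

MP_L = (1/2)·12·L^(-1/2) = 6·L^(-1/2).
Profit maximization for a price taker requires P·MP_L = w: 15·6·L^(-1/2) = 22.5.
So L^(-1/2) = 0.25, which gives L = 16.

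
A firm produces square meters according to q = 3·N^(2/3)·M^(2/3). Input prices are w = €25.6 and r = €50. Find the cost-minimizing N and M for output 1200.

Cost minimization requires the marginal rate of technical substitution to equal the input-price ratio: MP_N/MP_M = w/r.
Here MP_N/MP_M = (2/3)·(M/N)/(2/3) = (M/N). Setting this equal to 25.6/50 = 0.512 gives M = 0.512N.
Substituting into q = 1200: 3·N^(2/3)·(0.512N)^(2/3) = 1200.
Solving, N = 125 and M = 64.

N* = 125, M* = 64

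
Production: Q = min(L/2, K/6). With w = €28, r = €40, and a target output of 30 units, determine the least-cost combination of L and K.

L* = 60, K* = 180

With a fixed-proportions technology, the cost-minimizing bundle uses no slack in either input: L/2 = K/6 = Q.
So L = 2·30 = 60 and K = 6·30 = 180.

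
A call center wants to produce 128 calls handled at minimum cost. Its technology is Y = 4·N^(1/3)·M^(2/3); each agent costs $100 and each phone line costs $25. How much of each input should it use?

Cost minimization requires the marginal rate of technical substitution to equal the input-price ratio: MP_N/MP_M = w/r.
Here MP_N/MP_M = (1/3)·(M/N)/(2/3) = 0.5·(M/N). Setting this equal to 100/25 = 4 gives M = 8N.
Substituting into Y = 128: 4·N^(1/3)·(8N)^(2/3) = 128.
Solving, N = 8 and M = 64.

N* = 8, M* = 64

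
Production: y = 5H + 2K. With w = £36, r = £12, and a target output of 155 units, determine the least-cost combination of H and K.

H* = 0, K* = 77.5

The inputs are perfect substitutes, so the firm uses whichever has the lower cost per unit of output.
Cost per unit of output via H is w/5 = 7.2; via K it is r/2 = 6. K is cheaper.
Producing y = 155 with K alone: H = 0, K = 77.5.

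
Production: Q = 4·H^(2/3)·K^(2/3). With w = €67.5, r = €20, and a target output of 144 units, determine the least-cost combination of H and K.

Cost minimization requires the marginal rate of technical substitution to equal the input-price ratio: MP_H/MP_K = w/r.
Here MP_H/MP_K = (2/3)·(K/H)/(2/3) = (K/H). Setting this equal to 67.5/20 = 3.375 gives K = 3.375H.
Substituting into Q = 144: 4·H^(2/3)·(3.375H)^(2/3) = 144.
Solving, H = 8 and K = 27.

H* = 8, K* = 27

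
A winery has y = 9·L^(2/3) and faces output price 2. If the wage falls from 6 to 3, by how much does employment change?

From P·MP_L = w with MP_L = 6·L^(-1/3), the labor demand is L(w) = (12/w)^(3).
At w = 6: L = 8. At w = 3: L = 64.
ΔL = 64 − 8 = 56.

ΔL = 56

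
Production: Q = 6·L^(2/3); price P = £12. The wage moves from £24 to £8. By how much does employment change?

ΔL = 208

From P·MP_L = w with MP_L = 4·L^(-1/3), the labor demand is L(w) = (48/w)^(3).
At w = 24: L = 8. At w = 8: L = 216.
ΔL = 216 − 8 = 208.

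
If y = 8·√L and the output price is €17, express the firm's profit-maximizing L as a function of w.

L(w) = 4624/w²

MP_L = (1/2)·8·L^(-1/2) = 4·L^(-1/2).
Setting P·MP_L = w: 68·L^(-1/2) = w.
Solving for L: L^(-1/2) = w/68, so L = (68/w)^(2).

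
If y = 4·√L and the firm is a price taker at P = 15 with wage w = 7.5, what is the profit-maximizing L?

MP_L = (1/2)·4·L^(-1/2) = 2·L^(-1/2).
Profit maximization for a price taker requires P·MP_L = w: 15·2·L^(-1/2) = 7.5.
So L^(-1/2) = 0.25, which gives L = 16.

L* = 16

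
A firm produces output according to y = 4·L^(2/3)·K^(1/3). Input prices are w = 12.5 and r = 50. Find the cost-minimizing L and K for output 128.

L* = 64, K* = 8

Cost minimization requires the marginal rate of technical substitution to equal the input-price ratio: MP_L/MP_K = w/r.
Here MP_L/MP_K = (2/3)·(K/L)/(1/3) = 2·(K/L). Setting this equal to 12.5/50 = 0.25 gives K = 0.125L.
Substituting into y = 128: 4·L^(2/3)·(0.125L)^(1/3) = 128.
Solving, L = 64 and K = 8.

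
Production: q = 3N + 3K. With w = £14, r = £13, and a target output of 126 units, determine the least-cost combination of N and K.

The inputs are perfect substitutes, so the firm uses whichever has the lower cost per unit of output.
Cost per unit of output via N is w/3 = 14/3; via K it is r/3 = 13/3. K is cheaper.
Producing q = 126 with K alone: N = 0, K = 42.

N* = 0, K* = 42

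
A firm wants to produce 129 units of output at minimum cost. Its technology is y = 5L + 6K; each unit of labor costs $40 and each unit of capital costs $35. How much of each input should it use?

L* = 0, K* = 21.5

The inputs are perfect substitutes, so the firm uses whichever has the lower cost per unit of output.
Cost per unit of output via L is w/5 = 8; via K it is r/6 = 35/6. K is cheaper.
Producing y = 129 with K alone: L = 0, K = 21.5.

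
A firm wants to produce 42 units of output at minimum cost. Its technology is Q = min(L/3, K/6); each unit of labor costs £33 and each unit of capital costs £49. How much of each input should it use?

With a fixed-proportions technology, the cost-minimizing bundle uses no slack in either input: L/3 = K/6 = Q.
So L = 3·42 = 126 and K = 6·42 = 252.

L* = 126, K* = 252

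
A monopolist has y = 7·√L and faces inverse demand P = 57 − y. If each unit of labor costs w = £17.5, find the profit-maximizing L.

Marginal revenue from the inverse demand is MR = 57 − 2y.
The marginal product is MP_L = 3.5·L^(-1/2).
A monopolist hires until marginal revenue product equals the wage: MR·MP_L = w.
At L, y = 7·√L. Substituting and solving: (57 − 14·√L)·3.5·L^(-1/2) = 17.5 gives L = 9.

L* = 9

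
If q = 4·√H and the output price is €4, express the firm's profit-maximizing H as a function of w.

MP_H = (1/2)·4·H^(-1/2) = 2·H^(-1/2).
Setting P·MP_H = w: 8·H^(-1/2) = w.
Solving for H: H^(-1/2) = w/8, so H = (8/w)^(2).

H(w) = 64/w²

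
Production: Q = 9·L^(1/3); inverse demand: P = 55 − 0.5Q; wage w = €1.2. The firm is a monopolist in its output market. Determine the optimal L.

Marginal revenue from the inverse demand is MR = 55 − Q.
The marginal product is MP_L = 3·L^(-2/3).
A monopolist hires until marginal revenue product equals the wage: MR·MP_L = w.
At L, Q = 9·L^(1/3). Substituting and solving: (55 − 9·L^(1/3))·3·L^(-2/3) = 1.2 gives L = 125.

L* = 125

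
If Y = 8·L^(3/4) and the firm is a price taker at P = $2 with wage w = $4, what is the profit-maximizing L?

MP_L = (3/4)·8·L^(-1/4) = 6·L^(-1/4).
Profit maximization for a price taker requires P·MP_L = w: 2·6·L^(-1/4) = 4.
So L^(-1/4) = 1/3, which gives L = 81.

L* = 81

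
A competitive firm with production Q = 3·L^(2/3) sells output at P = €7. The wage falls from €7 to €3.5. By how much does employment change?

ΔL = 56

From P·MP_L = w with MP_L = 2·L^(-1/3), the labor demand is L(w) = (14/w)^(3).
At w = 7: L = 8. At w = 3.5: L = 64.
ΔL = 64 − 8 = 56.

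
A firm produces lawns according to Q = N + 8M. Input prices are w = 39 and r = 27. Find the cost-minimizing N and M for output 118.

The inputs are perfect substitutes, so the firm uses whichever has the lower cost per unit of output.
Cost per unit of output via N is 39; via M it is 3.375. M is cheaper.
Producing Q = 118 with M alone: N = 0, M = 14.75.

N* = 0, M* = 14.75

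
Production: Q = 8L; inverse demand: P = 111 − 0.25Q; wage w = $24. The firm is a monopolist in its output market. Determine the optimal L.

Marginal revenue from the inverse demand is MR = 111 − 0.5Q.
The marginal product is MP_L = 8.
A monopolist hires until marginal revenue product equals the wage: MR·MP_L = w.
(111 − 4L)·8 = 24, so L = 27.

L* = 27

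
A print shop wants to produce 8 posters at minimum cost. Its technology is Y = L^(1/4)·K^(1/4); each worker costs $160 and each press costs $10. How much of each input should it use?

L* = 16, K* = 256

Cost minimization requires the marginal rate of technical substitution to equal the input-price ratio: MP_L/MP_K = w/r.
Here MP_L/MP_K = (1/4)·(K/L)/(1/4) = (K/L). Setting this equal to 160/10 = 16 gives K = 16L.
Substituting into Y = 8: L^(1/4)·(16L)^(1/4) = 8.
Solving, L = 16 and K = 256.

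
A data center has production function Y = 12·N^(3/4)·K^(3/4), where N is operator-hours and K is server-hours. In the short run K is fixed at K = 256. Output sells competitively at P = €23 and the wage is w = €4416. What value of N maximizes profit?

N* = 81

With K = 256, MP_N = (3/4)·12·N^(-1/4)·256^(3/4) = 576·N^(-1/4).
Profit maximization for a price taker requires P·MP_N = w: 23·576·N^(-1/4) = 4416.
So N^(-1/4) = 1/3, which gives N = 81.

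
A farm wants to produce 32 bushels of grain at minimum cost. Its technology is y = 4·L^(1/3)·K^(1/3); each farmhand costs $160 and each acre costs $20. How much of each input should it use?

L* = 8, K* = 64

Cost minimization requires the marginal rate of technical substitution to equal the input-price ratio: MP_L/MP_K = w/r.
Here MP_L/MP_K = (1/3)·(K/L)/(1/3) = (K/L). Setting this equal to 160/20 = 8 gives K = 8L.
Substituting into y = 32: 4·L^(1/3)·(8L)^(1/3) = 32.
Solving, L = 8 and K = 64.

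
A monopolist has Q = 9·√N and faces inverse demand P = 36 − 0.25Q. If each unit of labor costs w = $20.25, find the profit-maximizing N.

Marginal revenue from the inverse demand is MR = 36 − 0.5Q.
The marginal product is MP_N = 4.5·N^(-1/2).
A monopolist hires until marginal revenue product equals the wage: MR·MP_N = w.
At N, Q = 9·√N. Substituting and solving: (36 − 4.5·√N)·4.5·N^(-1/2) = 20.25 gives N = 16.

N* = 16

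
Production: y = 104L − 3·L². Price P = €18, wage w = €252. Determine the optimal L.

The marginal product of L is MP_L = 104 − 6L.
A price-taking firm hires until the value of the marginal product equals the wage: P·MP_L = w, so 18·(104 − 6L) = 252.
Then 104 − 6L = 14, giving L = 15.

L* = 15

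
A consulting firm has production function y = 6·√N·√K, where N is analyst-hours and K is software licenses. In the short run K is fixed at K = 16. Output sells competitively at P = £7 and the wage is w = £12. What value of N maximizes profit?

N* = 49

With K = 16, MP_N = (1/2)·6·N^(-1/2)·16^(1/2) = 12·N^(-1/2).
Profit maximization for a price taker requires P·MP_N = w: 7·12·N^(-1/2) = 12.
So N^(-1/2) = 1/7, which gives N = 49.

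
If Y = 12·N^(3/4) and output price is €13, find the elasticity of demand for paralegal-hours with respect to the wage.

ε = -4

MP_N = (3/4)·12·N^(-1/4), so P·MP_N = w gives 117·N^(-1/4) = w.
Solving, N(w) = (117/w)^(4). This is a constant-elasticity form: N ∝ w^(−4), so ε = −4.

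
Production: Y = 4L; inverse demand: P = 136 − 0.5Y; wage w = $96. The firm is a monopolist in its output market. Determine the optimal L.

Marginal revenue from the inverse demand is MR = 136 − Y.
The marginal product is MP_L = 4.
A monopolist hires until marginal revenue product equals the wage: MR·MP_L = w.
(136 − 4L)·4 = 96, so L = 28.

L* = 28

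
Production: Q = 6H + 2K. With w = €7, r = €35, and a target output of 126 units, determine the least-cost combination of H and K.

The inputs are perfect substitutes, so the firm uses whichever has the lower cost per unit of output.
Cost per unit of output via H is w/6 = 7/6; via K it is r/2 = 17.5. H is cheaper.
Producing Q = 126 with H alone: H = 21, K = 0.

H* = 21, K* = 0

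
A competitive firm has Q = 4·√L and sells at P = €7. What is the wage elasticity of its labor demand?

ε = -2

MP_L = (1/2)·4·L^(-1/2), so P·MP_L = w gives 14·L^(-1/2) = w.
Solving, L(w) = (14/w)^(2). This is a constant-elasticity form: L ∝ w^(−2), so ε = −2.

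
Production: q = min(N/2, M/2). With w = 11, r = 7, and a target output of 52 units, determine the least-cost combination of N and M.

With a fixed-proportions technology, the cost-minimizing bundle uses no slack in either input: N/2 = M/2 = q.
So N = 2·52 = 104 and M = 2·52 = 104.

N* = 104, M* = 104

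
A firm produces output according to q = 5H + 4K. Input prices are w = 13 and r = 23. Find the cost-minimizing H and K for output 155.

H* = 31, K* = 0

The inputs are perfect substitutes, so the firm uses whichever has the lower cost per unit of output.
Cost per unit of output via H is w/5 = 2.6; via K it is r/4 = 5.75. H is cheaper.
Producing q = 155 with H alone: H = 31, K = 0.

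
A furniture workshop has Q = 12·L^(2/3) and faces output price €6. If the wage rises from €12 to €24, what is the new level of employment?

From P·MP_L = w with MP_L = 8·L^(-1/3), the labor demand is L(w) = (48/w)^(3).
At w = 12: L = 64. At w = 24: L = 8.

L* = 8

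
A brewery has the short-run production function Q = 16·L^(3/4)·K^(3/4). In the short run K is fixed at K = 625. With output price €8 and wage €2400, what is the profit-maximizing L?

L* = 625

With K = 625, MP_L = (3/4)·16·L^(-1/4)·625^(3/4) = 1500·L^(-1/4).
Profit maximization for a price taker requires P·MP_L = w: 8·1500·L^(-1/4) = 2400.
So L^(-1/4) = 0.2, which gives L = 625.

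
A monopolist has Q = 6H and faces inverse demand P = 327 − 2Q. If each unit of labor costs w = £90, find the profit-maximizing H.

Marginal revenue from the inverse demand is MR = 327 − 4Q.
The marginal product is MP_H = 6.
A monopolist hires until marginal revenue product equals the wage: MR·MP_H = w.
(327 − 24H)·6 = 90, so H = 13.

H* = 13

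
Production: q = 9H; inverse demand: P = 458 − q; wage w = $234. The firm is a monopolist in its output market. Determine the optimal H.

H* = 24

Marginal revenue from the inverse demand is MR = 458 − 2q.
The marginal product is MP_H = 9.
A monopolist hires until marginal revenue product equals the wage: MR·MP_H = w.
(458 − 18H)·9 = 234, so H = 24.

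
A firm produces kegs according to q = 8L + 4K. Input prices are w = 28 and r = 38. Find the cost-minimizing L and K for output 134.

L* = 16.75, K* = 0

The inputs are perfect substitutes, so the firm uses whichever has the lower cost per unit of output.
Cost per unit of output via L is w/8 = 3.5; via K it is r/4 = 9.5. L is cheaper.
Producing q = 134 with L alone: L = 16.75, K = 0.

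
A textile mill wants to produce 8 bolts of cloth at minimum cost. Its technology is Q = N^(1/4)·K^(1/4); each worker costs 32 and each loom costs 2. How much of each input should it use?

N* = 16, K* = 256

Cost minimization requires the marginal rate of technical substitution to equal the input-price ratio: MP_N/MP_K = w/r.
Here MP_N/MP_K = (1/4)·(K/N)/(1/4) = (K/N). Setting this equal to 32/2 = 16 gives K = 16N.
Substituting into Q = 8: N^(1/4)·(16N)^(1/4) = 8.
Solving, N = 16 and K = 256.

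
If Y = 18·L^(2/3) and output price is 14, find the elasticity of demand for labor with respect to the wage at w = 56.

MP_L = (2/3)·18·L^(-1/3), so P·MP_L = w gives 168·L^(-1/3) = w.
Solving, L(w) = (168/w)^(3). This is a constant-elasticity form: L ∝ w^(−3), so ε = −3.

ε = -3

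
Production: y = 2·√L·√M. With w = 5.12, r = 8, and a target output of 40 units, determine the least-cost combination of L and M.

L* = 25, M* = 16

Cost minimization requires the marginal rate of technical substitution to equal the input-price ratio: MP_L/MP_M = w/r.
Here MP_L/MP_M = (1/2)·(M/L)/(1/2) = (M/L). Setting this equal to 5.12/8 = 0.64 gives M = 0.64L.
Substituting into y = 40: 2·L^(1/2)·(0.64L)^(1/2) = 40.
Solving, L = 25 and M = 16.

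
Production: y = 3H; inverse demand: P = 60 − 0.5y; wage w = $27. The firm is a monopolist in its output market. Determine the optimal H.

H* = 17

Marginal revenue from the inverse demand is MR = 60 − y.
The marginal product is MP_H = 3.
A monopolist hires until marginal revenue product equals the wage: MR·MP_H = w.
(60 − 3H)·3 = 27, so H = 17.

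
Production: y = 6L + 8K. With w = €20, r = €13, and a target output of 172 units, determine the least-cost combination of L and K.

L* = 0, K* = 21.5

The inputs are perfect substitutes, so the firm uses whichever has the lower cost per unit of output.
Cost per unit of output via L is w/6 = 10/3; via K it is r/8 = 1.625. K is cheaper.
Producing y = 172 with K alone: L = 0, K = 21.5.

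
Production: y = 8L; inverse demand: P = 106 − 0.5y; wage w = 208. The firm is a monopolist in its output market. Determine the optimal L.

Marginal revenue from the inverse demand is MR = 106 − y.
The marginal product is MP_L = 8.
A monopolist hires until marginal revenue product equals the wage: MR·MP_L = w.
(106 − 8L)·8 = 208, so L = 10.

L* = 10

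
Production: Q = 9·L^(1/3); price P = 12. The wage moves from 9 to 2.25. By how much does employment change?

ΔL = 56

From P·MP_L = w with MP_L = 3·L^(-2/3), the labor demand is L(w) = (36/w)^(3/2).
At w = 9: L = 8. At w = 2.25: L = 64.
ΔL = 64 − 8 = 56.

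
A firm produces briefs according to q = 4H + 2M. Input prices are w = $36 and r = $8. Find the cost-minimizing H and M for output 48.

H* = 0, M* = 24

The inputs are perfect substitutes, so the firm uses whichever has the lower cost per unit of output.
Cost per unit of output via H is w/4 = 9; via M it is r/2 = 4. M is cheaper.
Producing q = 48 with M alone: H = 0, M = 24.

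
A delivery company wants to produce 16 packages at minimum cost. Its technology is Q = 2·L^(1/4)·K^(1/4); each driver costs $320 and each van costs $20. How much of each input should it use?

L* = 16, K* = 256

Cost minimization requires the marginal rate of technical substitution to equal the input-price ratio: MP_L/MP_K = w/r.
Here MP_L/MP_K = (1/4)·(K/L)/(1/4) = (K/L). Setting this equal to 320/20 = 16 gives K = 16L.
Substituting into Q = 16: 2·L^(1/4)·(16L)^(1/4) = 16.
Solving, L = 16 and K = 256.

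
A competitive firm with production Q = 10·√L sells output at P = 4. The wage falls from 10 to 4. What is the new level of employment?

L* = 25

From P·MP_L = w with MP_L = 5·L^(-1/2), the labor demand is L(w) = (20/w)^(2).
At w = 10: L = 4. At w = 4: L = 25.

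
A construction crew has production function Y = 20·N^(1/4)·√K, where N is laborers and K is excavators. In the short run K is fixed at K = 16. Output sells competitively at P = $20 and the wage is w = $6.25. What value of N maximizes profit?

With K = 16, MP_N = (1/4)·20·N^(-3/4)·16^(1/2) = 20·N^(-3/4).
Profit maximization for a price taker requires P·MP_N = w: 20·20·N^(-3/4) = 6.25.
So N^(-3/4) = 0.015625, which gives N = 256.

N* = 256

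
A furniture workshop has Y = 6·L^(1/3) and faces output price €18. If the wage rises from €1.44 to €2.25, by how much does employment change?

ΔL = -61

From P·MP_L = w with MP_L = 2·L^(-2/3), the labor demand is L(w) = (36/w)^(3/2).
At w = 1.44: L = 125. At w = 2.25: L = 64.
ΔL = 64 − 125 = -61.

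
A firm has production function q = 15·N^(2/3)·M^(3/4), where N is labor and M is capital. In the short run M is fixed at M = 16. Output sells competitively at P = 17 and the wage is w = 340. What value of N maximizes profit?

With M = 16, MP_N = (2/3)·15·N^(-1/3)·16^(3/4) = 80·N^(-1/3).
Profit maximization for a price taker requires P·MP_N = w: 17·80·N^(-1/3) = 340.
So N^(-1/3) = 0.25, which gives N = 64.

N* = 64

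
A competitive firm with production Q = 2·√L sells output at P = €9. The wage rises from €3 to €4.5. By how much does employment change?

From P·MP_L = w with MP_L = L^(-1/2), the labor demand is L(w) = (9/w)^(2).
At w = 3: L = 9. At w = 4.5: L = 4.
ΔL = 4 − 9 = -5.

ΔL = -5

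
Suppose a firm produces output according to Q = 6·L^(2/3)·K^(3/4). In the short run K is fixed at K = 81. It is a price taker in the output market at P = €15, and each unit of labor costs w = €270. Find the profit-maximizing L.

L* = 216

With K = 81, MP_L = (2/3)·6·L^(-1/3)·81^(3/4) = 108·L^(-1/3).
Profit maximization for a price taker requires P·MP_L = w: 15·108·L^(-1/3) = 270.
So L^(-1/3) = 1/6, which gives L = 216.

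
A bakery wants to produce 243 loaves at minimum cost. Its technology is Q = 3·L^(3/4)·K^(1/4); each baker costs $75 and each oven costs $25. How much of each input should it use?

Cost minimization requires the marginal rate of technical substitution to equal the input-price ratio: MP_L/MP_K = w/r.
Here MP_L/MP_K = (3/4)·(K/L)/(1/4) = 3·(K/L). Setting this equal to 75/25 = 3 gives K = L.
Substituting into Q = 243: 3·L^(3/4)·(L)^(1/4) = 243.
Solving, L = 81 and K = 81.

L* = 81, K* = 81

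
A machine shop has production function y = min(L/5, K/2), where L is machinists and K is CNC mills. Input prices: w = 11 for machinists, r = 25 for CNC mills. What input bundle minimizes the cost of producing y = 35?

With a fixed-proportions technology, the cost-minimizing bundle uses no slack in either input: L/5 = K/2 = y.
So L = 5·35 = 175 and K = 2·35 = 70.

L* = 175, K* = 70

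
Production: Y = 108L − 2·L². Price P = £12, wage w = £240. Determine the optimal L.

L* = 22

The marginal product of L is MP_L = 108 − 4L.
A price-taking firm hires until the value of the marginal product equals the wage: P·MP_L = w, so 12·(108 − 4L) = 240.
Then 108 − 4L = 20, giving L = 22.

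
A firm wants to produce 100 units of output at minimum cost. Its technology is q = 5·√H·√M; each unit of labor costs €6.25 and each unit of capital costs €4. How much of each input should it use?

H* = 16, M* = 25

Cost minimization requires the marginal rate of technical substitution to equal the input-price ratio: MP_H/MP_M = w/r.
Here MP_H/MP_M = (1/2)·(M/H)/(1/2) = (M/H). Setting this equal to 6.25/4 = 1.5625 gives M = 1.5625H.
Substituting into q = 100: 5·H^(1/2)·(1.5625H)^(1/2) = 100.
Solving, H = 16 and M = 25.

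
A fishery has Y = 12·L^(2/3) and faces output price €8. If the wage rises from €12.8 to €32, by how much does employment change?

From P·MP_L = w with MP_L = 8·L^(-1/3), the labor demand is L(w) = (64/w)^(3).
At w = 12.8: L = 125. At w = 32: L = 8.
ΔL = 8 − 125 = -117.

ΔL = -117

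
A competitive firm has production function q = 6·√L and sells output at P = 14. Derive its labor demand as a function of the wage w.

MP_L = (1/2)·6·L^(-1/2) = 3·L^(-1/2).
Setting P·MP_L = w: 42·L^(-1/2) = w.
Solving for L: L^(-1/2) = w/42, so L = (42/w)^(2).

L(w) = 1764/w²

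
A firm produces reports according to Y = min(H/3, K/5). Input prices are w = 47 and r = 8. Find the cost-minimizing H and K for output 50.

With a fixed-proportions technology, the cost-minimizing bundle uses no slack in either input: H/3 = K/5 = Y.
So H = 3·50 = 150 and K = 5·50 = 250.

H* = 150, K* = 250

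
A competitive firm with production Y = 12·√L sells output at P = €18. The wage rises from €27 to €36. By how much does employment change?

ΔL = -7

From P·MP_L = w with MP_L = 6·L^(-1/2), the labor demand is L(w) = (108/w)^(2).
At w = 27: L = 16. At w = 36: L = 9.
ΔL = 9 − 16 = -7.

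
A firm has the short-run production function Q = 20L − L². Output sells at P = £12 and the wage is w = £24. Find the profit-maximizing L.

The marginal product of L is MP_L = 20 − 2L.
A price-taking firm hires until the value of the marginal product equals the wage: P·MP_L = w, so 12·(20 − 2L) = 24.
Then 20 − 2L = 2, giving L = 9.

L* = 9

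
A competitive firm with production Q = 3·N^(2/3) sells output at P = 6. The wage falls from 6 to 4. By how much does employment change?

ΔN = 19

From P·MP_N = w with MP_N = 2·N^(-1/3), the labor demand is N(w) = (12/w)^(3).
At w = 6: N = 8. At w = 4: N = 27.
ΔN = 27 − 8 = 19.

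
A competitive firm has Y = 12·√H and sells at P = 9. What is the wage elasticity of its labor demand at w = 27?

ε = -2

MP_H = (1/2)·12·H^(-1/2), so P·MP_H = w gives 54·H^(-1/2) = w.
Solving, H(w) = (54/w)^(2). This is a constant-elasticity form: H ∝ w^(−2), so ε = −2.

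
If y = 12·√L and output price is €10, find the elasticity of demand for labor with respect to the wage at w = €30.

ε = -2

MP_L = (1/2)·12·L^(-1/2), so P·MP_L = w gives 60·L^(-1/2) = w.
Solving, L(w) = (60/w)^(2). This is a constant-elasticity form: L ∝ w^(−2), so ε = −2.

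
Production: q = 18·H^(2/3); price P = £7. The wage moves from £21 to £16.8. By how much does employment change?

From P·MP_H = w with MP_H = 12·H^(-1/3), the labor demand is H(w) = (84/w)^(3).
At w = 21: H = 64. At w = 16.8: H = 125.
ΔH = 125 − 64 = 61.

ΔH = 61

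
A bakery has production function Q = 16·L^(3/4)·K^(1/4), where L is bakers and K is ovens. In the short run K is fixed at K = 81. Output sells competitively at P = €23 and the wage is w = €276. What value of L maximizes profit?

L* = 81

With K = 81, MP_L = (3/4)·16·L^(-1/4)·81^(1/4) = 36·L^(-1/4).
Profit maximization for a price taker requires P·MP_L = w: 23·36·L^(-1/4) = 276.
So L^(-1/4) = 1/3, which gives L = 81.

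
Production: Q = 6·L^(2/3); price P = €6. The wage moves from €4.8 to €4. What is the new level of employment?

L* = 216

From P·MP_L = w with MP_L = 4·L^(-1/3), the labor demand is L(w) = (24/w)^(3).
At w = 4.8: L = 125. At w = 4: L = 216.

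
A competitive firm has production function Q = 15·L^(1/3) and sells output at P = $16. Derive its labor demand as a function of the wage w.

L(w) = (80/w)^(3/2)

MP_L = (1/3)·15·L^(-2/3) = 5·L^(-2/3).
Setting P·MP_L = w: 80·L^(-2/3) = w.
Solving for L: L^(-2/3) = w/80, so L = (80/w)^(3/2).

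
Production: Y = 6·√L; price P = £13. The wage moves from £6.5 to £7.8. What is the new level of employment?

From P·MP_L = w with MP_L = 3·L^(-1/2), the labor demand is L(w) = (39/w)^(2).
At w = 6.5: L = 36. At w = 7.8: L = 25.

L* = 25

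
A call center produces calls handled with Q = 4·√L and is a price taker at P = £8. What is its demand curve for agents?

MP_L = (1/2)·4·L^(-1/2) = 2·L^(-1/2).
Setting P·MP_L = w: 16·L^(-1/2) = w.
Solving for L: L^(-1/2) = w/16, so L = (16/w)^(2).

L(w) = 256/w²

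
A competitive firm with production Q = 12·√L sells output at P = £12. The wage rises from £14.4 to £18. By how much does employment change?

From P·MP_L = w with MP_L = 6·L^(-1/2), the labor demand is L(w) = (72/w)^(2).
At w = 14.4: L = 25. At w = 18: L = 16.
ΔL = 16 − 25 = -9.

ΔL = -9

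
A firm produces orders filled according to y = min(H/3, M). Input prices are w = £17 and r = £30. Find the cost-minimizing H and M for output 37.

With a fixed-proportions technology, the cost-minimizing bundle uses no slack in either input: H/3 = M = y.
So H = 3·37 = 111 and M = 37.

H* = 111, M* = 37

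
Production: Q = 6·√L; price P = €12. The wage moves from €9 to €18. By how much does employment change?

ΔL = -12

From P·MP_L = w with MP_L = 3·L^(-1/2), the labor demand is L(w) = (36/w)^(2).
At w = 9: L = 16. At w = 18: L = 4.
ΔL = 4 − 16 = -12.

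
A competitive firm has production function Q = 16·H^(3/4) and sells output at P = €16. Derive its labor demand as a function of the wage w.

H(w) = (192/w)^(4)

MP_H = (3/4)·16·H^(-1/4) = 12·H^(-1/4).
Setting P·MP_H = w: 192·H^(-1/4) = w.
Solving for H: H^(-1/4) = w/192, so H = (192/w)^(4).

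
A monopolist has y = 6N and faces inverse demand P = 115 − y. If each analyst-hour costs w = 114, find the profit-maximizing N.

N* = 8

Marginal revenue from the inverse demand is MR = 115 − 2y.
The marginal product is MP_N = 6.
A monopolist hires until marginal revenue product equals the wage: MR·MP_N = w.
(115 − 12N)·6 = 114, so N = 8.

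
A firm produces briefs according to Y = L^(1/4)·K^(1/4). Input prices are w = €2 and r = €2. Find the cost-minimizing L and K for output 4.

Cost minimization requires the marginal rate of technical substitution to equal the input-price ratio: MP_L/MP_K = w/r.
Here MP_L/MP_K = (1/4)·(K/L)/(1/4) = (K/L). Setting this equal to 2/2 = 1 gives K = L.
Substituting into Y = 4: L^(1/4)·(L)^(1/4) = 4.
Solving, L = 16 and K = 16.

L* = 16, K* = 16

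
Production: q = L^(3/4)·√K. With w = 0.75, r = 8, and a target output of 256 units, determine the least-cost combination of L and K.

L* = 256, K* = 16

Cost minimization requires the marginal rate of technical substitution to equal the input-price ratio: MP_L/MP_K = w/r.
Here MP_L/MP_K = (3/4)·(K/L)/(1/2) = 1.5·(K/L). Setting this equal to 0.75/8 = 0.09375 gives K = 0.0625L.
Substituting into q = 256: L^(3/4)·(0.0625L)^(1/2) = 256.
Solving, L = 256 and K = 16.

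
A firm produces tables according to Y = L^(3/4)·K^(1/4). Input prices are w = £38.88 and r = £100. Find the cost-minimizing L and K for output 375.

Cost minimization requires the marginal rate of technical substitution to equal the input-price ratio: MP_L/MP_K = w/r.
Here MP_L/MP_K = (3/4)·(K/L)/(1/4) = 3·(K/L). Setting this equal to 38.88/100 = 0.3888 gives K = 0.1296L.
Substituting into Y = 375: L^(3/4)·(0.1296L)^(1/4) = 375.
Solving, L = 625 and K = 81.

L* = 625, K* = 81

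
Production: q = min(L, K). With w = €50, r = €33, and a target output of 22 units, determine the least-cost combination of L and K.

With a fixed-proportions technology, the cost-minimizing bundle uses no slack in either input: L = K = q.
So L = 22 and K = 22.

L* = 22, K* = 22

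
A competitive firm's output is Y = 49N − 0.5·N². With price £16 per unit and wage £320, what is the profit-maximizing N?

The marginal product of N is MP_N = 49 − N.
A price-taking firm hires until the value of the marginal product equals the wage: P·MP_N = w, so 16·(49 − N) = 320.
Then 49 − N = 20, giving N = 29.

N* = 29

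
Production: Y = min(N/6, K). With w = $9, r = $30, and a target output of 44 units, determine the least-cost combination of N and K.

With a fixed-proportions technology, the cost-minimizing bundle uses no slack in either input: N/6 = K = Y.
So N = 6·44 = 264 and K = 44.

N* = 264, K* = 44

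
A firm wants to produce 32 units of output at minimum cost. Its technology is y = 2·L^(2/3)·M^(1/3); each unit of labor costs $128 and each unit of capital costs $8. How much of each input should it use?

Cost minimization requires the marginal rate of technical substitution to equal the input-price ratio: MP_L/MP_M = w/r.
Here MP_L/MP_M = (2/3)·(M/L)/(1/3) = 2·(M/L). Setting this equal to 128/8 = 16 gives M = 8L.
Substituting into y = 32: 2·L^(2/3)·(8L)^(1/3) = 32.
Solving, L = 8 and M = 64.

L* = 8, M* = 64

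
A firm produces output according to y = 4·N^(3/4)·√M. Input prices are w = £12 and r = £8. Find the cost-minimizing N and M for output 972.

N* = 81, M* = 81

Cost minimization requires the marginal rate of technical substitution to equal the input-price ratio: MP_N/MP_M = w/r.
Here MP_N/MP_M = (3/4)·(M/N)/(1/2) = 1.5·(M/N). Setting this equal to 12/8 = 1.5 gives M = N.
Substituting into y = 972: 4·N^(3/4)·(N)^(1/2) = 972.
Solving, N = 81 and M = 81.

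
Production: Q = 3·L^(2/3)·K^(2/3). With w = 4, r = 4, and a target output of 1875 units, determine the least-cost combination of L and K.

Cost minimization requires the marginal rate of technical substitution to equal the input-price ratio: MP_L/MP_K = w/r.
Here MP_L/MP_K = (2/3)·(K/L)/(2/3) = (K/L). Setting this equal to 4/4 = 1 gives K = L.
Substituting into Q = 1875: 3·L^(2/3)·(L)^(2/3) = 1875.
Solving, L = 125 and K = 125.

L* = 125, K* = 125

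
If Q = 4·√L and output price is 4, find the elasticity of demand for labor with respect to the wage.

MP_L = (1/2)·4·L^(-1/2), so P·MP_L = w gives 8·L^(-1/2) = w.
Solving, L(w) = (8/w)^(2). This is a constant-elasticity form: L ∝ w^(−2), so ε = −2.

ε = -2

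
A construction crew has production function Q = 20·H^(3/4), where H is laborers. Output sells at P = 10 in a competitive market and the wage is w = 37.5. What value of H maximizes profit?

MP_H = (3/4)·20·H^(-1/4) = 15·H^(-1/4).
Profit maximization for a price taker requires P·MP_H = w: 10·15·H^(-1/4) = 37.5.
So H^(-1/4) = 0.25, which gives H = 256.

H* = 256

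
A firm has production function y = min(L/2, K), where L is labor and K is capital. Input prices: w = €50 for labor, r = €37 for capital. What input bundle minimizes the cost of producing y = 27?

With a fixed-proportions technology, the cost-minimizing bundle uses no slack in either input: L/2 = K = y.
So L = 2·27 = 54 and K = 27.

L* = 54, K* = 27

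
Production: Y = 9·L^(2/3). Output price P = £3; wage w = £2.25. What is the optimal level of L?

MP_L = (2/3)·9·L^(-1/3) = 6·L^(-1/3).
Profit maximization for a price taker requires P·MP_L = w: 3·6·L^(-1/3) = 2.25.
So L^(-1/3) = 0.125, which gives L = 512.

L* = 512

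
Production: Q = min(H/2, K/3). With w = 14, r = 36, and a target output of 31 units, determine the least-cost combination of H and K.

H* = 62, K* = 93

With a fixed-proportions technology, the cost-minimizing bundle uses no slack in either input: H/2 = K/3 = Q.
So H = 2·31 = 62 and K = 3·31 = 93.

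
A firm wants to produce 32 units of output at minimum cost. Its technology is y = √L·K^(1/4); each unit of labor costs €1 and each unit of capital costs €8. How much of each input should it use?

L* = 256, K* = 16

Cost minimization requires the marginal rate of technical substitution to equal the input-price ratio: MP_L/MP_K = w/r.
Here MP_L/MP_K = (1/2)·(K/L)/(1/4) = 2·(K/L). Setting this equal to 1/8 = 0.125 gives K = 0.0625L.
Substituting into y = 32: L^(1/2)·(0.0625L)^(1/4) = 32.
Solving, L = 256 and K = 16.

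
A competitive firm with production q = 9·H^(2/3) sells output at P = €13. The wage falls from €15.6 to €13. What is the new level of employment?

H* = 216

From P·MP_H = w with MP_H = 6·H^(-1/3), the labor demand is H(w) = (78/w)^(3).
At w = 15.6: H = 125. At w = 13: H = 216.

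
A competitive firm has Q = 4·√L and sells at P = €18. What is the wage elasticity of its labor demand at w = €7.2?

MP_L = (1/2)·4·L^(-1/2), so P·MP_L = w gives 36·L^(-1/2) = w.
Solving, L(w) = (36/w)^(2). This is a constant-elasticity form: L ∝ w^(−2), so ε = −2.

ε = -2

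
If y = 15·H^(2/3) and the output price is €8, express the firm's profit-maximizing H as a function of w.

H(w) = 512000/w³

MP_H = (2/3)·15·H^(-1/3) = 10·H^(-1/3).
Setting P·MP_H = w: 80·H^(-1/3) = w.
Solving for H: H^(-1/3) = w/80, so H = (80/w)^(3).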